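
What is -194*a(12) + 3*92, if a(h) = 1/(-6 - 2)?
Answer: 1201/4 ≈ 300.25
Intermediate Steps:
a(h) = -⅛ (a(h) = 1/(-8) = -⅛)
-194*a(12) + 3*92 = -194*(-⅛) + 3*92 = 97/4 + 276 = 1201/4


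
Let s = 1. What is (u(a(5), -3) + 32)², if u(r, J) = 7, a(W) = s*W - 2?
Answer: 1521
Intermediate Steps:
a(W) = -2 + W (a(W) = 1*W - 2 = W - 2 = -2 + W)
(u(a(5), -3) + 32)² = (7 + 32)² = 39² = 1521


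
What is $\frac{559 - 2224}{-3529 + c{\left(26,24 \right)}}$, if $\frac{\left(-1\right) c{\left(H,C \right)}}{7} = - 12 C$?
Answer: $\frac{1665}{1513} \approx 1.1005$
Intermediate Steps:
$c{\left(H,C \right)} = 84 C$ ($c{\left(H,C \right)} = - 7 \left(- 12 C\right) = 84 C$)
$\frac{559 - 2224}{-3529 + c{\left(26,24 \right)}} = \frac{559 - 2224}{-3529 + 84 \cdot 24} = - \frac{1665}{-3529 + 2016} = - \frac{1665}{-1513} = \left(-1665\right) \left(- \frac{1}{1513}\right) = \frac{1665}{1513}$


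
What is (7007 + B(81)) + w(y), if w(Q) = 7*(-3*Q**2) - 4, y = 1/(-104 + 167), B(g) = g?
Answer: 1338875/189 ≈ 7084.0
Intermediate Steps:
y = 1/63 ≈ 0.015873
w(Q) = -4 - 21*Q**2 (w(Q) = -21*Q**2 - 4 = -4 - 21*Q**2)
(7007 + B(81)) + w(y) = (7007 + 81) + (-4 - 21*(1/63)**2) = 7088 + (-4 - 21*1/3969) = 7088 + (-4 - 1/189) = 7088 - 757/189 = 1338875/189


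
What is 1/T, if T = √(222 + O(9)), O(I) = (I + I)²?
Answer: √546/546 ≈ 0.042796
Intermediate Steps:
O(I) = 4*I² (O(I) = (2*I)² = 4*I²)
T = √546 (T = √(222 + 4*9²) = √(222 + 4*81) = √(222 + 324) = √546 ≈ 23.367)
1/T = 1/(√546) = √546/546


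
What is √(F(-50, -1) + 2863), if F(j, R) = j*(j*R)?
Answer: 11*√3 ≈ 19.053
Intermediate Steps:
F(j, R) = R*j² (F(j, R) = j*(R*j) = R*j²)
√(F(-50, -1) + 2863) = √(-1*(-50)² + 2863) = √(-1*2500 + 2863) = √(-2500 + 2863) = √363 = 11*√3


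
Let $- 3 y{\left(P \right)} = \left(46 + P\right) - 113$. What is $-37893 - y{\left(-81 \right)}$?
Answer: $- \frac{113827}{3} \approx -37942.0$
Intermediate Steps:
$y{\left(P \right)} = \frac{67}{3} - \frac{P}{3}$ ($y{\left(P \right)} = - \frac{\left(46 + P\right) - 113}{3} = - \frac{-67 + P}{3} = \frac{67}{3} - \frac{P}{3}$)
$-37893 - y{\left(-81 \right)} = -37893 - \left(\frac{67}{3} - -27\right) = -37893 - \left(\frac{67}{3} + 27\right) = -37893 - \frac{148}{3} = - \frac{113827}{3}$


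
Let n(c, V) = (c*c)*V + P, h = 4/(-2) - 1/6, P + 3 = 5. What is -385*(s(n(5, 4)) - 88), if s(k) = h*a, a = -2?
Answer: 96635/3 ≈ 32212.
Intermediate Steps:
P = 2 (P = -3 + 5 = 2)
h = -13/6 (h = 4*(-1/2) - 1*1/6 = -2 - 1/6 = -13/6 ≈ -2.1667)
n(c, V) = 2 + V*c**2 (n(c, V) = (c*c)*V + 2 = c**2*V + 2 = V*c**2 + 2 = 2 + V*c**2)
s(k) = 13/3 (s(k) = -13/6*(-2) = 13/3)
-385*(s(n(5, 4)) - 88) = -385*(13/3 - 88) = -385*(-251/3) = 96635/3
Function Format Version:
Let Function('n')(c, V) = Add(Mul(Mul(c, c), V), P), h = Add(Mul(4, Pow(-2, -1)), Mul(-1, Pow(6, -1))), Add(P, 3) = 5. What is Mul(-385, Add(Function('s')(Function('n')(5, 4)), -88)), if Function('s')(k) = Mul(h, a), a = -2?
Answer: Rational(96635, 3) ≈ 32212.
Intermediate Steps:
P = 2 (P = Add(-3, 5) = 2)
h = Rational(-13, 6) (h = Add(Mul(4, Rational(-1, 2)), Mul(-1, Rational(1, 6))) = Add(-2, Rational(-1, 6)) = Rational(-13, 6) ≈ -2.1667)
Function('n')(c, V) = Add(2, Mul(V, Pow(c, 2))) (Function('n')(c, V) = Add(Mul(Mul(c, c), V), 2) = Add(Mul(Pow(c, 2), V), 2) = Add(Mul(V, Pow(c, 2)), 2) = Add(2, Mul(V, Pow(c, 2))))
Function('s')(k) = Rational(13, 3) (Function('s')(k) = Mul(Rational(-13, 6), -2) = Rational(13, 3))
Mul(-385, Add(Function('s')(Function('n')(5, 4)), -88)) = Mul(-385, Add(Rational(13, 3), -88)) = Mul(-385, Rational(-251, 3)) = Rational(96635, 3)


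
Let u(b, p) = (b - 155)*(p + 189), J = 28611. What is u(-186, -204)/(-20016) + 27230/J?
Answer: 44298935/63630864 ≈ 0.69619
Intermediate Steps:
u(b, p) = (-155 + b)*(189 + p)
u(-186, -204)/(-20016) + 27230/J = (-29295 - 155*(-204) + 189*(-186) - 186*(-204))/(-20016) + 27230/28611 = (-29295 + 31620 - 35154 + 37944)*(-1/20016) + 27230*(1/28611) = 5115*(-1/20016) + 27230/28611 = -1705/6672 + 27230/28611 = 44298935/63630864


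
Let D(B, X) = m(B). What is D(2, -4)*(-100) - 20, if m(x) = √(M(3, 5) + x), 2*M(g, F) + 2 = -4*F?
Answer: -20 - 300*I ≈ -20.0 - 300.0*I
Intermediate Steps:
M(g, F) = -1 - 2*F (M(g, F) = -1 + (-4*F)/2 = -1 - 2*F)
m(x) = √(-11 + x) (m(x) = √((-1 - 2*5) + x) = √((-1 - 10) + x) = √(-11 + x))
D(B, X) = √(-11 + B)
D(2, -4)*(-100) - 20 = √(-11 + 2)*(-100) - 20 = √(-9)*(-100) - 20 = (3*I)*(-100) - 20 = -300*I - 20 = -20 - 300*I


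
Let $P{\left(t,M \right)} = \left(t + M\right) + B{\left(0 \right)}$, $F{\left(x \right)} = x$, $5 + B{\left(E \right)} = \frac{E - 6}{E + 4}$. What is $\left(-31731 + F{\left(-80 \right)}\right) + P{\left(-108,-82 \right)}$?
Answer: $- \frac{64015}{2} \approx -32008.0$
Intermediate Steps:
$B{\left(E \right)} = -5 + \frac{-6 + E}{4 + E}$ ($B{\left(E \right)} = -5 + \frac{E - 6}{E + 4} = -5 + \frac{-6 + E}{4 + E}$)
$P{\left(t,M \right)} = - \frac{13}{2} + M + t$ ($P{\left(t,M \right)} = \left(t + M\right) + \frac{2 \left(-13 - 0\right)}{4 + 0} = \left(M + t\right) + \frac{2 \left(-13 + 0\right)}{4} = \left(M + t\right) + 2 \cdot \frac{1}{4} \left(-13\right) = \left(M + t\right) - \frac{13}{2} = - \frac{13}{2} + M + t$)
$\left(-31731 + F{\left(-80 \right)}\right) + P{\left(-108,-82 \right)} = \left(-31731 - 80\right) - \frac{393}{2} = -31811 - \frac{393}{2} = - \frac{64015}{2}$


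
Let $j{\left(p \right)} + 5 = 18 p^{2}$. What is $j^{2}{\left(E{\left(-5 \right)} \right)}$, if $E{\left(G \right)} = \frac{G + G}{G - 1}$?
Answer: $2025$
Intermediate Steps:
$E{\left(G \right)} = \frac{2 G}{-1 + G}$
$j{\left(p \right)} = -5 + 18 p^{2}$
$j^{2}{\left(E{\left(-5 \right)} \right)} = \left(-5 + 18 \left(2 \left(-5\right) \frac{1}{-1 - 5}\right)^{2}\right)^{2} = \left(-5 + 18 \left(2 \left(-5\right) \frac{1}{-6}\right)^{2}\right)^{2} = \left(-5 + 18 \left(2 \left(-5\right) \left(- \frac{1}{6}\right)\right)^{2}\right)^{2} = \left(-5 + 18 \left(\frac{5}{3}\right)^{2}\right)^{2} = \left(-5 + 18 \cdot \frac{25}{9}\right)^{2} = \left(-5 + 50\right)^{2} = 45^{2} = 2025$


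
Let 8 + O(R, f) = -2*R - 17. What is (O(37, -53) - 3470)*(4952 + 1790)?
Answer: -24062198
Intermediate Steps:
O(R, f) = -25 - 2*R (O(R, f) = -8 + (-2*R - 17) = -8 + (-17 - 2*R) = -25 - 2*R)
(O(37, -53) - 3470)*(4952 + 1790) = ((-25 - 2*37) - 3470)*(4952 + 1790) = ((-25 - 74) - 3470)*6742 = (-99 - 3470)*6742 = -3569*6742 = -24062198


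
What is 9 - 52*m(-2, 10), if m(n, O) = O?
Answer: -511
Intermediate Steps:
9 - 52*m(-2, 10) = 9 - 52*10 = 9 - 520 = -511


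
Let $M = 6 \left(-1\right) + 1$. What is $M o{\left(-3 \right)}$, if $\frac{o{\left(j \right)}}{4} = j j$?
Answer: $-180$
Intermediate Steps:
$M = -5$ ($M = -6 + 1 = -5$)
$o{\left(j \right)} = 4 j^{2}$ ($o{\left(j \right)} = 4 j j = 4 j^{2}$)
$M o{\left(-3 \right)} = - 5 \cdot 4 \left(-3\right)^{2} = - 5 \cdot 4 \cdot 9 = \left(-5\right) 36 = -180$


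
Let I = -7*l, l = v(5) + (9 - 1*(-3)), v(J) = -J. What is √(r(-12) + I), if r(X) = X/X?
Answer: 4*I*√3 ≈ 6.9282*I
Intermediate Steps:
r(X) = 1
l = 7 (l = -1*5 + (9 - 1*(-3)) = -5 + (9 + 3) = -5 + 12 = 7)
I = -49 (I = -7*7 = -49)
√(r(-12) + I) = √(1 - 49) = √(-48) = 4*I*√3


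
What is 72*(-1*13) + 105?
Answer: -831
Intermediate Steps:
72*(-1*13) + 105 = 72*(-13) + 105 = -936 + 105 = -831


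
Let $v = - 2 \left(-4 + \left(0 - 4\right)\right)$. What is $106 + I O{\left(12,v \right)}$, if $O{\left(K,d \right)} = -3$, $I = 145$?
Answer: $-329$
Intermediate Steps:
$v = 16$ ($v = - 2 \left(-4 + \left(0 - 4\right)\right) = - 2 \left(-4 - 4\right) = \left(-2\right) \left(-8\right) = 16$)
$106 + I O{\left(12,v \right)} = 106 + 145 \left(-3\right) = 106 - 435 = -329$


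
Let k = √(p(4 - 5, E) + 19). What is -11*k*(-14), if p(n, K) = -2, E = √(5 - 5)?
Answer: 154*√17 ≈ 634.96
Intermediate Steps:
E = 0 (E = √0 = 0)
k = √17 (k = √(-2 + 19) = √17 ≈ 4.1231)
-11*k*(-14) = -11*√17*(-14) = 154*√17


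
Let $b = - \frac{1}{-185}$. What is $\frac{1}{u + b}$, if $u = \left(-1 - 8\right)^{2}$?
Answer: $\frac{185}{14986} \approx 0.012345$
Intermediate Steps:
$b = \frac{1}{185}$ ($b = \left(-1\right) \left(- \frac{1}{185}\right) = \frac{1}{185} \approx 0.0054054$)
$u = 81$ ($u = \left(-9\right)^{2} = 81$)
$\frac{1}{u + b} = \frac{1}{81 + \frac{1}{185}} = \frac{1}{\frac{14986}{185}} = \frac{185}{14986}$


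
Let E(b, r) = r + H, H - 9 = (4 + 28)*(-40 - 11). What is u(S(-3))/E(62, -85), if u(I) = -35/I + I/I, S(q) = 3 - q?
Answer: 29/10248 ≈ 0.0028298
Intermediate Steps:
H = -1623 (H = 9 + (4 + 28)*(-40 - 11) = 9 + 32*(-51) = 9 - 1632 = -1623)
E(b, r) = -1623 + r (E(b, r) = r - 1623 = -1623 + r)
u(I) = 1 - 35/I (u(I) = -35/I + 1 = 1 - 35/I)
u(S(-3))/E(62, -85) = ((-35 + (3 - 1*(-3)))/(3 - 1*(-3)))/(-1623 - 85) = ((-35 + (3 + 3))/(3 + 3))/(-1708) = ((-35 + 6)/6)*(-1/1708) = ((1/6)*(-29))*(-1/1708) = -29/6*(-1/1708) = 29/10248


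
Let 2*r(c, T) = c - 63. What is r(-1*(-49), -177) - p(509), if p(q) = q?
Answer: -516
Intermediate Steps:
r(c, T) = -63/2 + c/2 (r(c, T) = (c - 63)/2 = (-63 + c)/2 = -63/2 + c/2)
r(-1*(-49), -177) - p(509) = (-63/2 + (-1*(-49))/2) - 1*509 = (-63/2 + (½)*49) - 509 = (-63/2 + 49/2) - 509 = -7 - 509 = -516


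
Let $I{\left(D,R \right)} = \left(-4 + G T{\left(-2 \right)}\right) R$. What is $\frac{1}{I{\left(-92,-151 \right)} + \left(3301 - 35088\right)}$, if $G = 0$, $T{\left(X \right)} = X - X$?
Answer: $- \frac{1}{31183} \approx -3.2069 \cdot 10^{-5}$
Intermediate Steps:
$T{\left(X \right)} = 0$
$I{\left(D,R \right)} = - 4 R$ ($I{\left(D,R \right)} = \left(-4 + 0 \cdot 0\right) R = \left(-4 + 0\right) R = - 4 R$)
$\frac{1}{I{\left(-92,-151 \right)} + \left(3301 - 35088\right)} = \frac{1}{\left(-4\right) \left(-151\right) + \left(3301 - 35088\right)} = \frac{1}{604 - 31787} = \frac{1}{-31183} = - \frac{1}{31183}$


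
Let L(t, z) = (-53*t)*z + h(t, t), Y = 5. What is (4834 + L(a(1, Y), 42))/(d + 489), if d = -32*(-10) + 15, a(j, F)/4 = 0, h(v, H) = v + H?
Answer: 2417/412 ≈ 5.8665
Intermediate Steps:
h(v, H) = H + v
a(j, F) = 0 (a(j, F) = 4*0 = 0)
L(t, z) = 2*t - 53*t*z (L(t, z) = (-53*t)*z + (t + t) = -53*t*z + 2*t = 2*t - 53*t*z)
d = 335 (d = 320 + 15 = 335)
(4834 + L(a(1, Y), 42))/(d + 489) = (4834 + 0*(2 - 53*42))/(335 + 489) = (4834 + 0*(2 - 2226))/824 = (4834 + 0*(-2224))*(1/824) = (4834 + 0)*(1/824) = 4834*(1/824) = 2417/412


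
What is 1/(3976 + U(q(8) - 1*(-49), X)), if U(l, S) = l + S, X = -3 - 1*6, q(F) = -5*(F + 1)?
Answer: 1/3971 ≈ 0.00025183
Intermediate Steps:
q(F) = -5 - 5*F (q(F) = -5*(1 + F) = -5 - 5*F)
X = -9 (X = -3 - 6 = -9)
U(l, S) = S + l
1/(3976 + U(q(8) - 1*(-49), X)) = 1/(3976 + (-9 + ((-5 - 5*8) - 1*(-49)))) = 1/(3976 + (-9 + ((-5 - 40) + 49))) = 1/(3976 + (-9 + (-45 + 49))) = 1/(3976 + (-9 + 4)) = 1/(3976 - 5) = 1/3971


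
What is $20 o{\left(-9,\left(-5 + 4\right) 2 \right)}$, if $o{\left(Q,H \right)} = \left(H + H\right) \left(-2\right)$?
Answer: $160$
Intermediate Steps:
$o{\left(Q,H \right)} = - 4 H$ ($o{\left(Q,H \right)} = 2 H \left(-2\right) = - 4 H$)
$20 o{\left(-9,\left(-5 + 4\right) 2 \right)} = 20 \left(- 4 \left(-5 + 4\right) 2\right) = 20 \left(- 4 \left(\left(-1\right) 2\right)\right) = 20 \left(\left(-4\right) \left(-2\right)\right) = 20 \cdot 8 = 160$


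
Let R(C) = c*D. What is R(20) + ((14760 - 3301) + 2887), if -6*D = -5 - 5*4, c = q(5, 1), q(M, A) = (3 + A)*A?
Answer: 43088/3 ≈ 14363.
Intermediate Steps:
q(M, A) = A*(3 + A)
c = 4 (c = 1*(3 + 1) = 1*4 = 4)
D = 25/6 (D = -(-5 - 5*4)/6 = -(-5 - 20)/6 = -1/6*(-25) = 25/6 ≈ 4.1667)
R(C) = 50/3 (R(C) = 4*(25/6) = 50/3)
R(20) + ((14760 - 3301) + 2887) = 50/3 + ((14760 - 3301) + 2887) = 50/3 + (11459 + 2887) = 50/3 + 14346 = 43088/3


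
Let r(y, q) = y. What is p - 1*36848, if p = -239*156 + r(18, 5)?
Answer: -74114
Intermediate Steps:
p = -37266 (p = -239*156 + 18 = -37284 + 18 = -37266)
p - 1*36848 = -37266 - 1*36848 = -37266 - 36848 = -74114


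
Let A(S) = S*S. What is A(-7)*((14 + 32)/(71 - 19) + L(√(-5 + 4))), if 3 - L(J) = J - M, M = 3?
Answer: 8771/26 - 49*I ≈ 337.35 - 49.0*I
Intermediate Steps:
A(S) = S²
L(J) = 6 - J (L(J) = 3 - (J - 1*3) = 3 - (J - 3) = 3 - (-3 + J) = 3 + (3 - J) = 6 - J)
A(-7)*((14 + 32)/(71 - 19) + L(√(-5 + 4))) = (-7)²*((14 + 32)/(71 - 19) + (6 - √(-5 + 4))) = 49*(46/52 + (6 - √(-1))) = 49*(46*(1/52) + (6 - I)) = 49*(23/26 + (6 - I)) = 49*(179/26 - I) = 8771/26 - 49*I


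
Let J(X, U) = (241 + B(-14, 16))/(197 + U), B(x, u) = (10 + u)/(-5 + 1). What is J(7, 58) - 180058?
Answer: -91829111/510 ≈ -1.8006e+5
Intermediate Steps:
B(x, u) = -5/2 - u/4 (B(x, u) = (10 + u)/(-4) = (10 + u)*(-¼) = -5/2 - u/4)
J(X, U) = 469/(2*(197 + U)) (J(X, U) = (241 + (-5/2 - ¼*16))/(197 + U) = (241 + (-5/2 - 4))/(197 + U) = (241 - 13/2)/(197 + U) = 469/(2*(197 + U)))
J(7, 58) - 180058 = 469/(2*(197 + 58)) - 180058 = (469/2)/255 - 180058 = (469/2)*(1/255) - 180058 = 469/510 - 180058 = -91829111/510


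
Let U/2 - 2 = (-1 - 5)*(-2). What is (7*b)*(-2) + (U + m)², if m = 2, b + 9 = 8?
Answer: 914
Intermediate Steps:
b = -1 (b = -9 + 8 = -1)
U = 28 (U = 4 + 2*((-1 - 5)*(-2)) = 4 + 2*(-6*(-2)) = 4 + 2*12 = 4 + 24 = 28)
(7*b)*(-2) + (U + m)² = (7*(-1))*(-2) + (28 + 2)² = -7*(-2) + 30² = 14 + 900 = 914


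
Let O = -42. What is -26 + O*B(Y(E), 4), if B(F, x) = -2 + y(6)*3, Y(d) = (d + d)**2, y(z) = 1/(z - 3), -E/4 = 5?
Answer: 16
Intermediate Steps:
E = -20 (E = -4*5 = -20)
y(z) = 1/(-3 + z)
Y(d) = 4*d**2 (Y(d) = (2*d)**2 = 4*d**2)
B(F, x) = -1 (B(F, x) = -2 + 3/(-3 + 6) = -2 + 3/3 = -2 + (1/3)*3 = -2 + 1 = -1)
-26 + O*B(Y(E), 4) = -26 - 42*(-1) = -26 + 42 = 16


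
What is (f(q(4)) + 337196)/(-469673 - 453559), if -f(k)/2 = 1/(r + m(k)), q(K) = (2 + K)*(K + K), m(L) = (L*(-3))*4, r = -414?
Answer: -166912021/456999840 ≈ -0.36523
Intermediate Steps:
m(L) = -12*L (m(L) = -3*L*4 = -12*L)
q(K) = 2*K*(2 + K) (q(K) = (2 + K)*(2*K) = 2*K*(2 + K))
f(k) = -2/(-414 - 12*k)
(f(q(4)) + 337196)/(-469673 - 453559) = (1/(3*(69 + 2*(2*4*(2 + 4)))) + 337196)/(-469673 - 453559) = (1/(3*(69 + 2*(2*4*6))) + 337196)/(-923232) = (1/(3*(69 + 2*48)) + 337196)*(-1/923232) = (1/(3*(69 + 96)) + 337196)*(-1/923232) = ((1/3)/165 + 337196)*(-1/923232) = ((1/3)*(1/165) + 337196)*(-1/923232) = (1/495 + 337196)*(-1/923232) = (166912021/495)*(-1/923232) = -166912021/456999840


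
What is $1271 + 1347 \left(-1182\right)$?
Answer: $-1590883$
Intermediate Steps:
$1271 + 1347 \left(-1182\right) = 1271 - 1592154 = -1590883$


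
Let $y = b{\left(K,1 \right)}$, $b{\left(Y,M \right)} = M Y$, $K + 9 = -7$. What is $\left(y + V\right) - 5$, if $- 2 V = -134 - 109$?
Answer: $\frac{201}{2} \approx 100.5$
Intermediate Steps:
$K = -16$ ($K = -9 - 7 = -16$)
$V = \frac{243}{2}$ ($V = - \frac{-134 - 109}{2} = \left(- \frac{1}{2}\right) \left(-243\right) = \frac{243}{2} \approx 121.5$)
$y = -16$ ($y = 1 \left(-16\right) = -16$)
$\left(y + V\right) - 5 = \left(-16 + \frac{243}{2}\right) - 5 = \frac{211}{2} - 5 = \frac{201}{2}$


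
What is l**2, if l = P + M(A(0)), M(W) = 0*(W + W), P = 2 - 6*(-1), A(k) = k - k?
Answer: 64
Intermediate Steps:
A(k) = 0
P = 8 (P = 2 + 6 = 8)
M(W) = 0 (M(W) = 0*(2*W) = 0)
l = 8 (l = 8 + 0 = 8)
l**2 = 8**2 = 64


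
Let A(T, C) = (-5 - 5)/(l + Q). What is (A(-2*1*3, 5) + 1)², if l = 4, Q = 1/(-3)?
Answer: 361/121 ≈ 2.9835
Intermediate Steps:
Q = -⅓ (Q = 1*(-⅓) = -⅓ ≈ -0.33333)
A(T, C) = -30/11 (A(T, C) = (-5 - 5)/(4 - ⅓) = -10/11/3 = -10*3/11 = -30/11)
(A(-2*1*3, 5) + 1)² = (-30/11 + 1)² = (-19/11)² = 361/121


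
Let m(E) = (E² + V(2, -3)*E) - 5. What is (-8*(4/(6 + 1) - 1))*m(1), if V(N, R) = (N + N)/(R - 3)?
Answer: -16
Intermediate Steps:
V(N, R) = 2*N/(-3 + R) (V(N, R) = (2*N)/(-3 + R) = 2*N/(-3 + R))
m(E) = -5 + E² - 2*E/3 (m(E) = (E² + (2*2/(-3 - 3))*E) - 5 = (E² + (2*2/(-6))*E) - 5 = (E² + (2*2*(-⅙))*E) - 5 = (E² - 2*E/3) - 5 = -5 + E² - 2*E/3)
(-8*(4/(6 + 1) - 1))*m(1) = (-8*(4/(6 + 1) - 1))*(-5 + 1² - ⅔*1) = (-8*(4/7 - 1))*(-5 + 1 - ⅔) = -8*((⅐)*4 - 1)*(-14/3) = -8*(4/7 - 1)*(-14/3) = -8*(-3/7)*(-14/3) = (24/7)*(-14/3) = -16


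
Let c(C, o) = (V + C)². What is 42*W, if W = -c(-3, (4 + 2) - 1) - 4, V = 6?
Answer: -546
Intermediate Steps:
c(C, o) = (6 + C)²
W = -13 (W = -(6 - 3)² - 4 = -1*3² - 4 = -1*9 - 4 = -9 - 4 = -13)
42*W = 42*(-13) = -546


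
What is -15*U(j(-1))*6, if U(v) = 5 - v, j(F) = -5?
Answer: -900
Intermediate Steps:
-15*U(j(-1))*6 = -15*(5 - 1*(-5))*6 = -15*(5 + 5)*6 = -15*10*6 = -150*6 = -900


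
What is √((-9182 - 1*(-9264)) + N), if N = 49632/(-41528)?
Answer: 13*√12884062/5191 ≈ 8.9892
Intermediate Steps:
N = -6204/5191 (N = 49632*(-1/41528) = -6204/5191 ≈ -1.1951)
√((-9182 - 1*(-9264)) + N) = √((-9182 - 1*(-9264)) - 6204/5191) = √((-9182 + 9264) - 6204/5191) = √(82 - 6204/5191) = √(419458/5191) = 13*√12884062/5191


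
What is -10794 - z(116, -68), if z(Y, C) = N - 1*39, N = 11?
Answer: -10766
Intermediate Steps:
z(Y, C) = -28 (z(Y, C) = 11 - 1*39 = 11 - 39 = -28)
-10794 - z(116, -68) = -10794 - 1*(-28) = -10794 + 28 = -10766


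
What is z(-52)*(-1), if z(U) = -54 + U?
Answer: 106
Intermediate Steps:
z(-52)*(-1) = (-54 - 52)*(-1) = -106*(-1) = 106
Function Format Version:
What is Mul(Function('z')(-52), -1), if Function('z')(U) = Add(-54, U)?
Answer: 106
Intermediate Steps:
Mul(Function('z')(-52), -1) = Mul(Add(-54, -52), -1) = Mul(-106, -1) = 106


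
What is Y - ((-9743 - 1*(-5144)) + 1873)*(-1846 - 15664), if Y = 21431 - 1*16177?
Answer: -47727006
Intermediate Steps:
Y = 5254 (Y = 21431 - 16177 = 5254)
Y - ((-9743 - 1*(-5144)) + 1873)*(-1846 - 15664) = 5254 - ((-9743 - 1*(-5144)) + 1873)*(-1846 - 15664) = 5254 - ((-9743 + 5144) + 1873)*(-17510) = 5254 - (-4599 + 1873)*(-17510) = 5254 - (-2726)*(-17510) = 5254 - 1*47732260 = 5254 - 47732260 = -47727006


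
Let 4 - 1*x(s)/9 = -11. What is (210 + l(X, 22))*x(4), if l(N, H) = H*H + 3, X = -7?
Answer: 94095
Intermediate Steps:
l(N, H) = 3 + H² (l(N, H) = H² + 3 = 3 + H²)
x(s) = 135 (x(s) = 36 - 9*(-11) = 36 + 99 = 135)
(210 + l(X, 22))*x(4) = (210 + (3 + 22²))*135 = (210 + (3 + 484))*135 = (210 + 487)*135 = 697*135 = 94095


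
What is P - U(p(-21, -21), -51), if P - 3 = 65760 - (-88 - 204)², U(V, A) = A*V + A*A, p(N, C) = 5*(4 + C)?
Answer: -26437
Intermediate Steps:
p(N, C) = 20 + 5*C
U(V, A) = A² + A*V (U(V, A) = A*V + A² = A² + A*V)
P = -19501 (P = 3 + (65760 - (-88 - 204)²) = 3 + (65760 - 1*(-292)²) = 3 + (65760 - 1*85264) = 3 + (65760 - 85264) = 3 - 19504 = -19501)
P - U(p(-21, -21), -51) = -19501 - (-51)*(-51 + (20 + 5*(-21))) = -19501 - (-51)*(-51 + (20 - 105)) = -19501 - (-51)*(-51 - 85) = -19501 - (-51)*(-136) = -19501 - 1*6936 = -19501 - 6936 = -26437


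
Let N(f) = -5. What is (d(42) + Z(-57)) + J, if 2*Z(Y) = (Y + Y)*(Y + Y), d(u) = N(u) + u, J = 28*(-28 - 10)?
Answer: 5471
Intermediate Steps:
J = -1064 (J = 28*(-38) = -1064)
d(u) = -5 + u
Z(Y) = 2*Y² (Z(Y) = ((Y + Y)*(Y + Y))/2 = ((2*Y)*(2*Y))/2 = (4*Y²)/2 = 2*Y²)
(d(42) + Z(-57)) + J = ((-5 + 42) + 2*(-57)²) - 1064 = (37 + 2*3249) - 1064 = (37 + 6498) - 1064 = 6535 - 1064 = 5471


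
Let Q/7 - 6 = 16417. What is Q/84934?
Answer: 114961/84934 ≈ 1.3535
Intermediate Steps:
Q = 114961 (Q = 42 + 7*16417 = 42 + 114919 = 114961)
Q/84934 = 114961/84934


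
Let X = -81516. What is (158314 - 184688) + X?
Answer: -107890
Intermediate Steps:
(158314 - 184688) + X = (158314 - 184688) - 81516 = -26374 - 81516 = -107890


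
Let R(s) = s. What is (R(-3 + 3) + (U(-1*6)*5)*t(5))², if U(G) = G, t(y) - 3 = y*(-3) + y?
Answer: 44100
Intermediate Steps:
t(y) = 3 - 2*y (t(y) = 3 + (y*(-3) + y) = 3 + (-3*y + y) = 3 - 2*y)
(R(-3 + 3) + (U(-1*6)*5)*t(5))² = ((-3 + 3) + (-1*6*5)*(3 - 2*5))² = (0 + (-6*5)*(3 - 10))² = (0 - 30*(-7))² = (0 + 210)² = 210² = 44100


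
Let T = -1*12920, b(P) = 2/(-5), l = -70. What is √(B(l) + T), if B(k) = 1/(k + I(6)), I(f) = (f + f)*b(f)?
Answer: I*√1807199790/374 ≈ 113.67*I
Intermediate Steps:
b(P) = -⅖ (b(P) = 2*(-⅕) = -⅖)
T = -12920
I(f) = -4*f/5 (I(f) = (f + f)*(-⅖) = (2*f)*(-⅖) = -4*f/5)
B(k) = 1/(-24/5 + k) (B(k) = 1/(k - ⅘*6) = 1/(k - 24/5) = 1/(-24/5 + k))
√(B(l) + T) = √(5/(-24 + 5*(-70)) - 12920) = √(5/(-24 - 350) - 12920) = √(5/(-374) - 12920) = √(5*(-1/374) - 12920) = √(-5/374 - 12920) = √(-4832085/374) = I*√1807199790/374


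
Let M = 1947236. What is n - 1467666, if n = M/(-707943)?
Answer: -1039025818274/707943 ≈ -1.4677e+6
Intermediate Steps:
n = -1947236/707943 (n = 1947236/(-707943) = 1947236*(-1/707943) = -1947236/707943 ≈ -2.7506)
n - 1467666 = -1947236/707943 - 1467666 = -1039025818274/707943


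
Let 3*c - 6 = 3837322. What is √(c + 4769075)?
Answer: 7*√1110891/3 ≈ 2459.3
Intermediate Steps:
c = 3837328/3 (c = 2 + (⅓)*3837322 = 2 + 3837322/3 = 3837328/3 ≈ 1.2791e+6)
√(c + 4769075) = √(3837328/3 + 4769075) = √(18144553/3) = 7*√1110891/3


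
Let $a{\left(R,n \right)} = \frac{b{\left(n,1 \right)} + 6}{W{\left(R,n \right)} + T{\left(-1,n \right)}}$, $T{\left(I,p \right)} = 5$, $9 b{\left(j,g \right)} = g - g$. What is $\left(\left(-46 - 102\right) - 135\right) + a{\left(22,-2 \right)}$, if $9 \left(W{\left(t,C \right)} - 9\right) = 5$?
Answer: $- \frac{37019}{131} \approx -282.59$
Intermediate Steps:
$W{\left(t,C \right)} = \frac{86}{9}$ ($W{\left(t,C \right)} = 9 + \frac{1}{9} \cdot 5 = 9 + \frac{5}{9} = \frac{86}{9}$)
$b{\left(j,g \right)} = 0$ ($b{\left(j,g \right)} = \frac{g - g}{9} = \frac{1}{9} \cdot 0 = 0$)
$a{\left(R,n \right)} = \frac{54}{131}$ ($a{\left(R,n \right)} = \frac{0 + 6}{\frac{86}{9} + 5} = \frac{6}{\frac{131}{9}} = 6 \cdot \frac{9}{131} = \frac{54}{131}$)
$\left(\left(-46 - 102\right) - 135\right) + a{\left(22,-2 \right)} = \left(\left(-46 - 102\right) - 135\right) + \frac{54}{131} = \left(-148 - 135\right) + \frac{54}{131} = -283 + \frac{54}{131} = - \frac{37019}{131}$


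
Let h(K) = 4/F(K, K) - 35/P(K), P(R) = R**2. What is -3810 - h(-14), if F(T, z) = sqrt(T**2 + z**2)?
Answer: -106675/28 - sqrt(2)/7 ≈ -3810.0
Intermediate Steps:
h(K) = -35/K**2 + 2*sqrt(2)/sqrt(K**2) (h(K) = 4/(sqrt(K**2 + K**2)) - 35/K**2 = 4/(sqrt(2*K**2)) - 35/K**2 = 4/((sqrt(2)*sqrt(K**2))) - 35/K**2 = 4*(sqrt(2)/(2*sqrt(K**2))) - 35/K**2 = 2*sqrt(2)/sqrt(K**2) - 35/K**2 = -35/K**2 + 2*sqrt(2)/sqrt(K**2))
-3810 - h(-14) = -3810 - (-35/(-14)**2 + 2*sqrt(2)/sqrt((-14)**2)) = -3810 - (-35*1/196 + 2*sqrt(2)/sqrt(196)) = -3810 - (-5/28 + 2*sqrt(2)*(1/14)) = -3810 - (-5/28 + sqrt(2)/7) = -3810 + (5/28 - sqrt(2)/7) = -106675/28 - sqrt(2)/7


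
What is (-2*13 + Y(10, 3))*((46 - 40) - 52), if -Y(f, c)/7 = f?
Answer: 4416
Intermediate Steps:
Y(f, c) = -7*f
(-2*13 + Y(10, 3))*((46 - 40) - 52) = (-2*13 - 7*10)*((46 - 40) - 52) = (-26 - 70)*(6 - 52) = -96*(-46) = 4416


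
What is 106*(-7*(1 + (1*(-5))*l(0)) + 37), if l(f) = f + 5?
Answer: 21730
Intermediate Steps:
l(f) = 5 + f
106*(-7*(1 + (1*(-5))*l(0)) + 37) = 106*(-7*(1 + (1*(-5))*(5 + 0)) + 37) = 106*(-7*(1 - 5*5) + 37) = 106*(-7*(1 - 25) + 37) = 106*(-7*(-24) + 37) = 106*(168 + 37) = 106*205 = 21730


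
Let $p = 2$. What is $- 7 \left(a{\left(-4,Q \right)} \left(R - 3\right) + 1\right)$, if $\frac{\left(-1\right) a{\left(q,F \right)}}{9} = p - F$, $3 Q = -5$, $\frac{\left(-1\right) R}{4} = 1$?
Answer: $-1624$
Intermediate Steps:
$R = -4$ ($R = \left(-4\right) 1 = -4$)
$Q = - \frac{5}{3}$ ($Q = \frac{1}{3} \left(-5\right) = - \frac{5}{3} \approx -1.6667$)
$a{\left(q,F \right)} = -18 + 9 F$ ($a{\left(q,F \right)} = - 9 \left(2 - F\right) = -18 + 9 F$)
$- 7 \left(a{\left(-4,Q \right)} \left(R - 3\right) + 1\right) = - 7 \left(\left(-18 + 9 \left(- \frac{5}{3}\right)\right) \left(-4 - 3\right) + 1\right) = - 7 \left(\left(-18 - 15\right) \left(-7\right) + 1\right) = - 7 \left(\left(-33\right) \left(-7\right) + 1\right) = - 7 \left(231 + 1\right) = \left(-7\right) 232 = -1624$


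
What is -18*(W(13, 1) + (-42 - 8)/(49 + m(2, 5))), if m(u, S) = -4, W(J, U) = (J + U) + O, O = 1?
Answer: -250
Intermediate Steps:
W(J, U) = 1 + J + U (W(J, U) = (J + U) + 1 = 1 + J + U)
-18*(W(13, 1) + (-42 - 8)/(49 + m(2, 5))) = -18*((1 + 13 + 1) + (-42 - 8)/(49 - 4)) = -18*(15 - 50/45) = -18*(15 - 50*1/45) = -18*(15 - 10/9) = -18*125/9 = -250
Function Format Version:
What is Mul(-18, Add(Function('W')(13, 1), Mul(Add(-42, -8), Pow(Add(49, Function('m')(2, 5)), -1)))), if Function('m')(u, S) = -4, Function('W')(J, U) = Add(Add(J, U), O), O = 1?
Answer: -250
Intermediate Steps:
Function('W')(J, U) = Add(1, J, U) (Function('W')(J, U) = Add(Add(J, U), 1) = Add(1, J, U))
Mul(-18, Add(Function('W')(13, 1), Mul(Add(-42, -8), Pow(Add(49, Function('m')(2, 5)), -1)))) = Mul(-18, Add(Add(1, 13, 1), Mul(Add(-42, -8), Pow(Add(49, -4), -1)))) = Mul(-18, Add(15, Mul(-50, Pow(45, -1)))) = Mul(-18, Add(15, Mul(-50, Rational(1, 45)))) = Mul(-18, Add(15, Rational(-10, 9))) = Mul(-18, Rational(125, 9)) = -250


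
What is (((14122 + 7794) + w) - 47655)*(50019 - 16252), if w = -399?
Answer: -882601846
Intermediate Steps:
(((14122 + 7794) + w) - 47655)*(50019 - 16252) = (((14122 + 7794) - 399) - 47655)*(50019 - 16252) = ((21916 - 399) - 47655)*33767 = (21517 - 47655)*33767 = -26138*33767 = -882601846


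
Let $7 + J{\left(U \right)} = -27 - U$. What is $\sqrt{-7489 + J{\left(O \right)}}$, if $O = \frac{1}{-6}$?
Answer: $\frac{i \sqrt{270822}}{6} \approx 86.734 i$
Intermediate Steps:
$O = - \frac{1}{6} \approx -0.16667$
$J{\left(U \right)} = -34 - U$ ($J{\left(U \right)} = -7 - \left(27 + U\right) = -34 - U$)
$\sqrt{-7489 + J{\left(O \right)}} = \sqrt{-7489 - \frac{203}{6}} = \sqrt{- \frac{45137}{6}} = \frac{i \sqrt{270822}}{6}$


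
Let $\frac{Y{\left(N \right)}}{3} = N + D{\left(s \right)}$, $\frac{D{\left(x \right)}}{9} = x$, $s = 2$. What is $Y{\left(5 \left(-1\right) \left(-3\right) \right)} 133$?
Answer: $13167$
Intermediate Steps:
$D{\left(x \right)} = 9 x$
$Y{\left(N \right)} = 54 + 3 N$ ($Y{\left(N \right)} = 3 \left(N + 9 \cdot 2\right) = 3 \left(N + 18\right) = 3 \left(18 + N\right) = 54 + 3 N$)
$Y{\left(5 \left(-1\right) \left(-3\right) \right)} 133 = \left(54 + 3 \cdot 5 \left(-1\right) \left(-3\right)\right) 133 = \left(54 + 3 \left(\left(-5\right) \left(-3\right)\right)\right) 133 = \left(54 + 3 \cdot 15\right) 133 = \left(54 + 45\right) 133 = 99 \cdot 133 = 13167$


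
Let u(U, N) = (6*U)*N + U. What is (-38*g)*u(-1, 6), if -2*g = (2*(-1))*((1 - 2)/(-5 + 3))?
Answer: 703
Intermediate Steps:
g = ½ (g = -2*(-1)*(1 - 2)/(-5 + 3)/2 = -(-1)*(-1/(-2)) = -(-1)*(-1*(-½)) = -(-1)/2 = -½*(-1) = ½ ≈ 0.50000)
u(U, N) = U + 6*N*U (u(U, N) = 6*N*U + U = U + 6*N*U)
(-38*g)*u(-1, 6) = (-38*½)*(-(1 + 6*6)) = -(-19)*(1 + 36) = -(-19)*37 = -19*(-37) = 703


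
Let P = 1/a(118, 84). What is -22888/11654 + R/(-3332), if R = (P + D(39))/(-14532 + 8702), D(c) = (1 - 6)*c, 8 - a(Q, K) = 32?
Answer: -5335373883547/2716625714880 ≈ -1.9640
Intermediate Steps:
a(Q, K) = -24 (a(Q, K) = 8 - 1*32 = 8 - 32 = -24)
P = -1/24 (P = 1/(-24) = -1/24 ≈ -0.041667)
D(c) = -5*c
R = 4681/139920 (R = (-1/24 - 5*39)/(-14532 + 8702) = (-1/24 - 195)/(-5830) = -4681/24*(-1/5830) = 4681/139920 ≈ 0.033455)
-22888/11654 + R/(-3332) = -22888/11654 + (4681/139920)/(-3332) = -22888*1/11654 + (4681/139920)*(-1/3332) = -11444/5827 - 4681/466213440 = -5335373883547/2716625714880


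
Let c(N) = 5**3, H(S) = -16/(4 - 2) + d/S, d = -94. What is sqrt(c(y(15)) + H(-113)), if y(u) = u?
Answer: sqrt(1504595)/113 ≈ 10.855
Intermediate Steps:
H(S) = -8 - 94/S (H(S) = -16/(4 - 2) - 94/S = -16/(1*2) - 94/S = -16/2 - 94/S = -16*1/2 - 94/S = -8 - 94/S)
c(N) = 125
sqrt(c(y(15)) + H(-113)) = sqrt(125 + (-8 - 94/(-113))) = sqrt(125 + (-8 - 94*(-1/113))) = sqrt(125 + (-8 + 94/113)) = sqrt(125 - 810/113) = sqrt(13315/113) = sqrt(1504595)/113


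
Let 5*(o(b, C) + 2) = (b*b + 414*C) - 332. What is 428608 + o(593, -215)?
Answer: 2405337/5 ≈ 4.8107e+5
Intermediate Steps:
o(b, C) = -342/5 + b**2/5 + 414*C/5 (o(b, C) = -2 + ((b*b + 414*C) - 332)/5 = -2 + ((b**2 + 414*C) - 332)/5 = -2 + (-332 + b**2 + 414*C)/5 = -2 + (-332/5 + b**2/5 + 414*C/5) = -342/5 + b**2/5 + 414*C/5)
428608 + o(593, -215) = 428608 + (-342/5 + (1/5)*593**2 + (414/5)*(-215)) = 428608 + (-342/5 + (1/5)*351649 - 17802) = 428608 + (-342/5 + 351649/5 - 17802) = 428608 + 262297/5 = 2405337/5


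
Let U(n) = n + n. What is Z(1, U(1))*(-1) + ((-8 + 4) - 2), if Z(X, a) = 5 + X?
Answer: -12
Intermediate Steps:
U(n) = 2*n
Z(1, U(1))*(-1) + ((-8 + 4) - 2) = (5 + 1)*(-1) + ((-8 + 4) - 2) = 6*(-1) + (-4 - 2) = -6 - 6 = -12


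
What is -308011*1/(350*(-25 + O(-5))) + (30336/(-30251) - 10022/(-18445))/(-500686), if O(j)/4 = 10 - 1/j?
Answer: -1229283416069961279/22070437104090830 ≈ -55.698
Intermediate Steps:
O(j) = 40 - 4/j (O(j) = 4*(10 - 1/j) = 40 - 4/j)
-308011*1/(350*(-25 + O(-5))) + (30336/(-30251) - 10022/(-18445))/(-500686) = -308011*1/(350*(-25 + (40 - 4/(-5)))) + (30336/(-30251) - 10022/(-18445))/(-500686) = -308011*1/(350*(-25 + (40 - 4*(-⅕)))) + (30336*(-1/30251) - 10022*(-1/18445))*(-1/500686) = -308011*1/(350*(-25 + (40 + ⅘))) + (-30336/30251 + 10022/18445)*(-1/500686) = -308011*1/(350*(-25 + 204/5)) - 256371998/557979695*(-1/500686) = -308011/((79/5)*350) + 128185999/139686310785385 = -308011/5530 + 128185999/139686310785385 = -1229283416069961279/22070437104090830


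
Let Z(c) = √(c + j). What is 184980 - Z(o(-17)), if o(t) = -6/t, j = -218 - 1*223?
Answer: 184980 - I*√127347/17 ≈ 1.8498e+5 - 20.992*I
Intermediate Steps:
j = -441 (j = -218 - 223 = -441)
Z(c) = √(-441 + c) (Z(c) = √(c - 441) = √(-441 + c))
184980 - Z(o(-17)) = 184980 - √(-441 - 6/(-17)) = 184980 - √(-441 - 6*(-1/17)) = 184980 - √(-441 + 6/17) = 184980 - √(-7491/17) = 184980 - I*√127347/17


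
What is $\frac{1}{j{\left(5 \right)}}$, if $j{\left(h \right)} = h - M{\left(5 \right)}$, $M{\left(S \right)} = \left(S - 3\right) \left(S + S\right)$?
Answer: $- \frac{1}{15} \approx -0.066667$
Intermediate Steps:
$M{\left(S \right)} = 2 S \left(-3 + S\right)$ ($M{\left(S \right)} = \left(-3 + S\right) 2 S = 2 S \left(-3 + S\right)$)
$j{\left(h \right)} = -20 + h$ ($j{\left(h \right)} = h - 2 \cdot 5 \left(-3 + 5\right) = h - 2 \cdot 5 \cdot 2 = h - 20 = -20 + h$)
$\frac{1}{j{\left(5 \right)}} = \frac{1}{-20 + 5} = \frac{1}{-15} = - \frac{1}{15}$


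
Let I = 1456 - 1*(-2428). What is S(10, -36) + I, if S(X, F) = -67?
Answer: 3817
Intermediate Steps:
I = 3884 (I = 1456 + 2428 = 3884)
S(10, -36) + I = -67 + 3884 = 3817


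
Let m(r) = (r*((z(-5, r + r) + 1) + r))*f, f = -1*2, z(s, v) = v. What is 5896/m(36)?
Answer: -737/981 ≈ -0.75127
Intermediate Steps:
f = -2
m(r) = -2*r*(1 + 3*r) (m(r) = (r*(((r + r) + 1) + r))*(-2) = (r*((2*r + 1) + r))*(-2) = (r*((1 + 2*r) + r))*(-2) = (r*(1 + 3*r))*(-2) = -2*r*(1 + 3*r))
5896/m(36) = 5896/((-2*36*(1 + 3*36))) = 5896/((-2*36*(1 + 108))) = 5896/((-2*36*109)) = 5896/(-7848) = 5896*(-1/7848) = -737/981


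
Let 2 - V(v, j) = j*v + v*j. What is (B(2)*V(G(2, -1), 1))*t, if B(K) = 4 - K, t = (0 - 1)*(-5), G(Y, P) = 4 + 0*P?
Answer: -60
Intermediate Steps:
G(Y, P) = 4 (G(Y, P) = 4 + 0 = 4)
V(v, j) = 2 - 2*j*v (V(v, j) = 2 - (j*v + v*j) = 2 - (j*v + j*v) = 2 - 2*j*v)
t = 5 (t = -1*(-5) = 5)
(B(2)*V(G(2, -1), 1))*t = ((4 - 1*2)*(2 - 2*1*4))*5 = ((4 - 2)*(2 - 8))*5 = (2*(-6))*5 = -12*5 = -60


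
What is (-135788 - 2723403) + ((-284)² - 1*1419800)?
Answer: -4198335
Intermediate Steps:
(-135788 - 2723403) + ((-284)² - 1*1419800) = -2859191 + (80656 - 1419800) = -2859191 - 1339144 = -4198335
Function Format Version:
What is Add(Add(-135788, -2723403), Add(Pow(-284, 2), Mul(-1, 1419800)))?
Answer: -4198335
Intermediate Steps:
Add(Add(-135788, -2723403), Add(Pow(-284, 2), Mul(-1, 1419800))) = Add(-2859191, Add(80656, -1419800)) = Add(-2859191, -1339144) = -4198335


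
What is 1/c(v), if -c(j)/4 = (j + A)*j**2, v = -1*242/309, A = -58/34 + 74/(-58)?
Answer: 14545289097/134354249216 ≈ 0.10826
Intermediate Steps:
A = -1470/493 (A = -58*1/34 + 74*(-1/58) = -29/17 - 37/29 = -1470/493 ≈ -2.9817)
v = -242/309 (v = -242*1/309 = -242/309 ≈ -0.78317)
c(j) = -4*j**2*(-1470/493 + j) (c(j) = -4*(j - 1470/493)*j**2 = -4*(-1470/493 + j)*j**2 = -4*j**2*(-1470/493 + j))
1/c(v) = 1/((-242/309)**2*(5880/493 - 4*(-242/309))) = 1/(58564*(5880/493 + 968/309)/95481) = 1/((58564/95481)*(2294144/152337)) = 1/(134354249216/14545289097) = 14545289097/134354249216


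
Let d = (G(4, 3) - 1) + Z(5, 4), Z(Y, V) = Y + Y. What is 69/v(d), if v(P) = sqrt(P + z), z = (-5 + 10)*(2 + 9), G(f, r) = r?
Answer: 69*sqrt(67)/67 ≈ 8.4297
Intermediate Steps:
z = 55 (z = 5*11 = 55)
Z(Y, V) = 2*Y
d = 12 (d = (3 - 1) + 2*5 = 2 + 10 = 12)
v(P) = sqrt(55 + P) (v(P) = sqrt(P + 55) = sqrt(55 + P))
69/v(d) = 69/(sqrt(55 + 12)) = 69/(sqrt(67)) = 69*(sqrt(67)/67) = 69*sqrt(67)/67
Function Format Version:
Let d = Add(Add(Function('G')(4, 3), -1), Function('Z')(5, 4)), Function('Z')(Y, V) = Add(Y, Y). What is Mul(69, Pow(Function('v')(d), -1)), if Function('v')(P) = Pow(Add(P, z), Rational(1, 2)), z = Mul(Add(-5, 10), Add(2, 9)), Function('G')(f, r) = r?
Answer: Mul(Rational(69, 67), Pow(67, Rational(1, 2))) ≈ 8.4297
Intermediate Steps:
z = 55 (z = Mul(5, 11) = 55)
Function('Z')(Y, V) = Mul(2, Y)
d = 12 (d = Add(Add(3, -1), Mul(2, 5)) = Add(2, 10) = 12)
Function('v')(P) = Pow(Add(55, P), Rational(1, 2)) (Function('v')(P) = Pow(Add(P, 55), Rational(1, 2)) = Pow(Add(55, P), Rational(1, 2)))
Mul(69, Pow(Function('v')(d), -1)) = Mul(69, Pow(Pow(Add(55, 12), Rational(1, 2)), -1)) = Mul(69, Pow(Pow(67, Rational(1, 2)), -1)) = Mul(69, Mul(Rational(1, 67), Pow(67, Rational(1, 2)))) = Mul(Rational(69, 67), Pow(67, Rational(1, 2)))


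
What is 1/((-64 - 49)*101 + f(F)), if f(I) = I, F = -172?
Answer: -1/11585 ≈ -8.6318e-5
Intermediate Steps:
1/((-64 - 49)*101 + f(F)) = 1/((-64 - 49)*101 - 172) = 1/(-113*101 - 172) = 1/(-11413 - 172) = 1/(-11585) = -1/11585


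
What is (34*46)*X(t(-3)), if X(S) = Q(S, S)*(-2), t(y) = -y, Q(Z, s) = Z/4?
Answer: -2346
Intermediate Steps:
Q(Z, s) = Z/4 (Q(Z, s) = Z*(1/4) = Z/4)
X(S) = -S/2 (X(S) = (S/4)*(-2) = -S/2)
(34*46)*X(t(-3)) = (34*46)*(-(-1)*(-3)/2) = 1564*(-1/2*3) = 1564*(-3/2) = -2346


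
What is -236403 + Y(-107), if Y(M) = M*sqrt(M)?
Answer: -236403 - 107*I*sqrt(107) ≈ -2.364e+5 - 1106.8*I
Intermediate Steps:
Y(M) = M**(3/2)
-236403 + Y(-107) = -236403 + (-107)**(3/2) = -236403 - 107*I*sqrt(107)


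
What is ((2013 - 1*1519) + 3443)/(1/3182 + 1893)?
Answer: 12527534/6023527 ≈ 2.0798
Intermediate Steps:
((2013 - 1*1519) + 3443)/(1/3182 + 1893) = ((2013 - 1519) + 3443)/(1/3182 + 1893) = (494 + 3443)/(6023527/3182) = 3937*(3182/6023527) = 12527534/6023527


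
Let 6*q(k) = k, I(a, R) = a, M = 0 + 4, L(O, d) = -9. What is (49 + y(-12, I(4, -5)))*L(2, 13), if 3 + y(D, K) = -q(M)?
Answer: -408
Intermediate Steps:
M = 4
q(k) = k/6
y(D, K) = -11/3 (y(D, K) = -3 - 4/6 = -3 - 1*⅔ = -3 - ⅔ = -11/3)
(49 + y(-12, I(4, -5)))*L(2, 13) = (49 - 11/3)*(-9) = (136/3)*(-9) = -408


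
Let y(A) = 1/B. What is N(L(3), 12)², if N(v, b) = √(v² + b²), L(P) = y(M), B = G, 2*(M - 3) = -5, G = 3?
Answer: 1297/9 ≈ 144.11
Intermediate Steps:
M = ½ (M = 3 + (½)*(-5) = 3 - 5/2 = ½ ≈ 0.50000)
B = 3
y(A) = ⅓ (y(A) = 1/3 = ⅓)
L(P) = ⅓
N(v, b) = √(b² + v²)
N(L(3), 12)² = (√(12² + (⅓)²))² = (√(144 + ⅑))² = (√(1297/9))² = (√1297/3)² = 1297/9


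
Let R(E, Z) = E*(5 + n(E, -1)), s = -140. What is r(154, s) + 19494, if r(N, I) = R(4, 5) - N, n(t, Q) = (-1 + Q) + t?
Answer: 19368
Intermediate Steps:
n(t, Q) = -1 + Q + t
R(E, Z) = E*(3 + E) (R(E, Z) = E*(5 + (-1 - 1 + E)) = E*(5 + (-2 + E)) = E*(3 + E))
r(N, I) = 28 - N (r(N, I) = 4*(3 + 4) - N = 4*7 - N = 28 - N)
r(154, s) + 19494 = (28 - 1*154) + 19494 = (28 - 154) + 19494 = -126 + 19494 = 19368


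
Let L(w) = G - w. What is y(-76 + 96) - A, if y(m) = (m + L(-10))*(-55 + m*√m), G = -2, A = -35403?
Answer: 33863 + 1120*√5 ≈ 36367.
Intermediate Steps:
L(w) = -2 - w
y(m) = (-55 + m^(3/2))*(8 + m) (y(m) = (m + (-2 - 1*(-10)))*(-55 + m*√m) = (m + (-2 + 10))*(-55 + m^(3/2)) = (m + 8)*(-55 + m^(3/2)) = (8 + m)*(-55 + m^(3/2)) = (-55 + m^(3/2))*(8 + m))
y(-76 + 96) - A = (-440 + (-76 + 96)^(5/2) - 55*(-76 + 96) + 8*(-76 + 96)^(3/2)) - 1*(-35403) = (-440 + 20^(5/2) - 55*20 + 8*20^(3/2)) + 35403 = (-440 + 800*√5 - 1100 + 8*(40*√5)) + 35403 = (-440 + 800*√5 - 1100 + 320*√5) + 35403 = (-1540 + 1120*√5) + 35403 = 33863 + 1120*√5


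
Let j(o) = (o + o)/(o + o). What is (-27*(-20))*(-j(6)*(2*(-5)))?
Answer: 5400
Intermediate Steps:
j(o) = 1 (j(o) = (2*o)/((2*o)) = (2*o)*(1/(2*o)) = 1)
(-27*(-20))*(-j(6)*(2*(-5))) = (-27*(-20))*(-1*(2*(-5))) = 540*(-1*(-10)) = 540*10 = 5400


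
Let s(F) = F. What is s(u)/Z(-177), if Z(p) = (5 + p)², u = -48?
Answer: -3/1849 ≈ -0.0016225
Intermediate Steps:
s(u)/Z(-177) = -48/(5 - 177)² = -48/((-172)²) = -48/29584 = -48*1/29584 = -3/1849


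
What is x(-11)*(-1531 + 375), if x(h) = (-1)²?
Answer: -1156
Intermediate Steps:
x(h) = 1
x(-11)*(-1531 + 375) = 1*(-1531 + 375) = 1*(-1156) = -1156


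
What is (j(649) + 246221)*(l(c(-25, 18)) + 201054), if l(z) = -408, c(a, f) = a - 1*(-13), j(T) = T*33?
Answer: 53700494148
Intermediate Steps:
j(T) = 33*T
c(a, f) = 13 + a (c(a, f) = a + 13 = 13 + a)
(j(649) + 246221)*(l(c(-25, 18)) + 201054) = (33*649 + 246221)*(-408 + 201054) = (21417 + 246221)*200646 = 267638*200646 = 53700494148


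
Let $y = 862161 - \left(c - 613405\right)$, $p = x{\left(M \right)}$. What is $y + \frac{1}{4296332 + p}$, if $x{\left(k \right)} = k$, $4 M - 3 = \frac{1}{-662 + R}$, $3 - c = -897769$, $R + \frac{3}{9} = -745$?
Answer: $\frac{41922691570578214}{72556467479} \approx 5.7779 \cdot 10^{5}$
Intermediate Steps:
$R = - \frac{2236}{3}$ ($R = - \frac{1}{3} - 745 = - \frac{2236}{3} \approx -745.33$)
$c = 897772$ ($c = 3 - -897769 = 3 + 897769 = 897772$)
$M = \frac{12663}{16888}$ ($M = \frac{3}{4} + \frac{1}{4 \left(-662 - \frac{2236}{3}\right)} = \frac{3}{4} + \frac{1}{4 \left(- \frac{4222}{3}\right)} = \frac{3}{4} + \frac{1}{4} \left(- \frac{3}{4222}\right) = \frac{3}{4} - \frac{3}{16888} = \frac{12663}{16888} \approx 0.74982$)
$p = \frac{12663}{16888} \approx 0.74982$
$y = 577794$ ($y = 862161 - \left(897772 - 613405\right) = 862161 - 284367 = 577794$)
$y + \frac{1}{4296332 + p} = 577794 + \frac{1}{4296332 + \frac{12663}{16888}} = 577794 + \frac{1}{\frac{72556467479}{16888}} = 577794 + \frac{16888}{72556467479} = \frac{41922691570578214}{72556467479}$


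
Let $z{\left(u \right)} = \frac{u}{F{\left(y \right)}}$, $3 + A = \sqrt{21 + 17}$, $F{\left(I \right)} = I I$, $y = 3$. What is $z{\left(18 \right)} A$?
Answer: $-6 + 2 \sqrt{38} \approx 6.3288$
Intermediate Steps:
$F{\left(I \right)} = I^{2}$
$A = -3 + \sqrt{38}$ ($A = -3 + \sqrt{21 + 17} = -3 + \sqrt{38} \approx 3.1644$)
$z{\left(u \right)} = \frac{u}{9}$ ($z{\left(u \right)} = \frac{u}{3^{2}} = \frac{u}{9}$)
$z{\left(18 \right)} A = \frac{1}{9} \cdot 18 \left(-3 + \sqrt{38}\right) = 2 \left(-3 + \sqrt{38}\right) = -6 + 2 \sqrt{38}$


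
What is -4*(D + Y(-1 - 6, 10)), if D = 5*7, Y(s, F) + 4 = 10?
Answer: -164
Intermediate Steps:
Y(s, F) = 6 (Y(s, F) = -4 + 10 = 6)
D = 35
-4*(D + Y(-1 - 6, 10)) = -4*(35 + 6) = -4*41 = -164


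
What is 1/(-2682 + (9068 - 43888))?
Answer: -1/37502 ≈ -2.6665e-5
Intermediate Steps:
1/(-2682 + (9068 - 43888)) = 1/(-2682 - 34820) = 1/(-37502) = -1/37502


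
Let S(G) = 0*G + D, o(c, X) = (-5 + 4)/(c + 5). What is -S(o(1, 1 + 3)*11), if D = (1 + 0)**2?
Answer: -1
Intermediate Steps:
o(c, X) = -1/(5 + c)
D = 1 (D = 1**2 = 1)
S(G) = 1 (S(G) = 0*G + 1 = 0 + 1 = 1)
-S(o(1, 1 + 3)*11) = -1*1 = -1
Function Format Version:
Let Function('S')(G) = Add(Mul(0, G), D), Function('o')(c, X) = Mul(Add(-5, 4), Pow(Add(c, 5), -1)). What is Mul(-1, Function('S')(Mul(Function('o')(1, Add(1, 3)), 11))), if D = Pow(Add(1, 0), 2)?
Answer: -1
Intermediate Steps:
Function('o')(c, X) = Mul(-1, Pow(Add(5, c), -1))
D = 1 (D = Pow(1, 2) = 1)
Function('S')(G) = 1 (Function('S')(G) = Add(Mul(0, G), 1) = Add(0, 1) = 1)
Mul(-1, Function('S')(Mul(Function('o')(1, Add(1, 3)), 11))) = Mul(-1, 1) = -1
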